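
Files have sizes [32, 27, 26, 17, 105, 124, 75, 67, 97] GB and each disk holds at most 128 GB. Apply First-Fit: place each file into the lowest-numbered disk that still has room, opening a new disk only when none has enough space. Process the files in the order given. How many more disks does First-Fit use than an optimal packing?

1

First-Fit: [32,27,26,17] [105] [124] [75] [67] [97] → 6 disks.
Total size 570 GB; any packing needs at least ⌈570/128⌉ = 5 disks.
An optimal packing achieves that bound: [124] [105,17] [97,27] [75,32] [67,26] → 5 disks.
Excess: 6 − 5 = 1.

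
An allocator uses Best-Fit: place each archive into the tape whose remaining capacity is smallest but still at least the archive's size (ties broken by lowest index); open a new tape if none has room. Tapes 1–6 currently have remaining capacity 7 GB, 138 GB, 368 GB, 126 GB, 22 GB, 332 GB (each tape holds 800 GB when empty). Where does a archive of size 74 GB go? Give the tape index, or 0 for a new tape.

Tapes with room: tape 2 (138 GB), tape 3 (368 GB), tape 4 (126 GB), tape 6 (332 GB).
Tightest fit is tape 4 with 126 GB free.

4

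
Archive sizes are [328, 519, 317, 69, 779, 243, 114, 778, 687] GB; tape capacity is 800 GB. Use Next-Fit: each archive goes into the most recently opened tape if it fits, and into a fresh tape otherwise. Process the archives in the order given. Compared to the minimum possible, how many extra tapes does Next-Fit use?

Next-Fit: [328] [519] [317,69] [779] [243,114] [778] [687] → 7 tapes.
Total size 3834 GB; any packing needs at least ⌈3834/800⌉ = 5 tapes.
An optimal packing achieves that bound: [779] [778] [687,69] [519,243] [328,317,114] → 5 tapes.
Excess: 7 − 5 = 2.

2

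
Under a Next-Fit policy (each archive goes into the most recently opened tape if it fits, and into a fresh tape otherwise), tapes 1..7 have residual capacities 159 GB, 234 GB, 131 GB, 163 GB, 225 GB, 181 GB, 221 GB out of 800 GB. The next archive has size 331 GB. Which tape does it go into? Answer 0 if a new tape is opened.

Next-Fit only looks at tape 7, which has 221 GB free.
331 GB does not fit, so a new tape is opened.

0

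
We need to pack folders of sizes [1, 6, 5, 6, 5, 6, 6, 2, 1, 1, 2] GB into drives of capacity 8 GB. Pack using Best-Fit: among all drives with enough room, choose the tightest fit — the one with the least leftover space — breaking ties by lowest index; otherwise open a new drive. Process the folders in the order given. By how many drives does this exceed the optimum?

Best-Fit: [1,6,1] [5] [6,2] [5] [6,1] [6,2] → 6 drives.
Total size 41 GB; any packing needs at least ⌈41/8⌉ = 6 drives.
So 6 is already optimal.

0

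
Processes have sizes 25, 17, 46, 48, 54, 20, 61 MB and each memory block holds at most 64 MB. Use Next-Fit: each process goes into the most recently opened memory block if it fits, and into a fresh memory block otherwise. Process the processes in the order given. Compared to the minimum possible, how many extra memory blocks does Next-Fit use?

1

Next-Fit: [25,17] [46] [48] [54] [20] [61] → 6 memory blocks.
Total size 271 MB; any packing needs at least ⌈271/64⌉ = 5 memory blocks.
An optimal packing achieves that bound: [61] [54] [48] [46,17] [25,20] → 5 memory blocks.
Excess: 6 − 5 = 1.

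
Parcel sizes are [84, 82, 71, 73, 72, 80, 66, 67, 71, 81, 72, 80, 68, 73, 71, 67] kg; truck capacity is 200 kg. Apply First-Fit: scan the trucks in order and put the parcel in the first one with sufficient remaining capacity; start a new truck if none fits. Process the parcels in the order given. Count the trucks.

8

truck 1: place 84 kg, 116 kg left
truck 1: place 82 kg, 34 kg left
truck 2: place 71 kg, 129 kg left
truck 2: place 73 kg, 56 kg left
truck 3: place 72 kg, 128 kg left
truck 3: place 80 kg, 48 kg left
truck 4: place 66 kg, 134 kg left
truck 4: place 67 kg, 67 kg left
truck 5: place 71 kg, 129 kg left
truck 5: place 81 kg, 48 kg left
truck 6: place 72 kg, 128 kg left
truck 6: place 80 kg, 48 kg left
truck 7: place 68 kg, 132 kg left
truck 7: place 73 kg, 59 kg left
truck 8: place 71 kg, 129 kg left
truck 4: place 67 kg, 0 kg left
Final trucks: [84,82] [71,73] [72,80] [66,67,67] [71,81] [72,80] [68,73] [71].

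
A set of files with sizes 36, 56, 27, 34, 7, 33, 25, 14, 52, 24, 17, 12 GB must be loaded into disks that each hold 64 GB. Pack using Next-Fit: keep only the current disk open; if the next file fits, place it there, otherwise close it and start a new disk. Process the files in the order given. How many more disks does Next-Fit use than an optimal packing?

Next-Fit: [36] [56] [27,34] [7,33] [25,14] [52] [24,17,12] → 7 disks.
Total size 337 GB; any packing needs at least ⌈337/64⌉ = 6 disks.
An optimal packing achieves that bound: [56,7] [52,12] [36,27] [34,25] [33,24] [17,14] → 6 disks.
Excess: 7 − 6 = 1.

1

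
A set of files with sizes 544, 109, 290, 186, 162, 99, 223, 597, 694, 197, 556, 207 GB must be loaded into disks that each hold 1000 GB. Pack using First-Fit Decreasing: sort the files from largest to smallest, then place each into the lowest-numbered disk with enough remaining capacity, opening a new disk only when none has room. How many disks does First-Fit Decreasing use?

4 disks

Sorted descending: 694, 597, 556, 544, 290, 223, 207, 197, 186, 162, 109, 99.
694 GB → disk 1 (remaining 306 GB)
597 GB → disk 2 (remaining 403 GB)
556 GB → disk 3 (remaining 444 GB)
544 GB → disk 4 (remaining 456 GB)
290 GB → disk 1 (remaining 16 GB)
223 GB → disk 2 (remaining 180 GB)
207 GB → disk 3 (remaining 237 GB)
197 GB → disk 3 (remaining 40 GB)
186 GB → disk 4 (remaining 270 GB)
162 GB → disk 2 (remaining 18 GB)
109 GB → disk 4 (remaining 161 GB)
99 GB → disk 4 (remaining 62 GB)
Final disks: [694,290] [597,223,162] [556,207,197] [544,186,109,99].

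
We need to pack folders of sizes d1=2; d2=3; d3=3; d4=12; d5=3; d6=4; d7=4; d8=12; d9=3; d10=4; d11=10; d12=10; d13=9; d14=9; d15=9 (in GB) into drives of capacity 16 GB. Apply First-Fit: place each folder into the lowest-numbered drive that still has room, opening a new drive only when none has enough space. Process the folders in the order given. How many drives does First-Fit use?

d1 (2 GB) → drive 1 (remaining 14 GB)
d2 (3 GB) → drive 1 (remaining 11 GB)
d3 (3 GB) → drive 1 (remaining 8 GB)
d4 (12 GB) → drive 2 (remaining 4 GB)
d5 (3 GB) → drive 1 (remaining 5 GB)
d6 (4 GB) → drive 1 (remaining 1 GB)
d7 (4 GB) → drive 2 (remaining 0 GB)
d8 (12 GB) → drive 3 (remaining 4 GB)
d9 (3 GB) → drive 3 (remaining 1 GB)
d10 (4 GB) → drive 4 (remaining 12 GB)
d11 (10 GB) → drive 4 (remaining 2 GB)
d12 (10 GB) → drive 5 (remaining 6 GB)
d13 (9 GB) → drive 6 (remaining 7 GB)
d14 (9 GB) → drive 7 (remaining 7 GB)
d15 (9 GB) → drive 8 (remaining 7 GB)

8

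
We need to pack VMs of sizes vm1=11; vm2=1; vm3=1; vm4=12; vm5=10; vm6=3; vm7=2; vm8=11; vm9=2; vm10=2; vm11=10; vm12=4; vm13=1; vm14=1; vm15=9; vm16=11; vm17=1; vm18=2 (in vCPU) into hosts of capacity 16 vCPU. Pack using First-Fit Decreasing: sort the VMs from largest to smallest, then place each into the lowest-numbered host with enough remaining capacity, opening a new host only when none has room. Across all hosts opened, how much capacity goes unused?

18

Sorted descending: 12, 11, 11, 11, 10, 10, 9, 4, 3, 2, 2, 2, 2, 1, 1, 1, 1, 1.
12 vCPU → host 1 (remaining 4 vCPU)
11 vCPU → host 2 (remaining 5 vCPU)
11 vCPU → host 3 (remaining 5 vCPU)
11 vCPU → host 4 (remaining 5 vCPU)
10 vCPU → host 5 (remaining 6 vCPU)
10 vCPU → host 6 (remaining 6 vCPU)
9 vCPU → host 7 (remaining 7 vCPU)
4 vCPU → host 1 (remaining 0 vCPU)
3 vCPU → host 2 (remaining 2 vCPU)
2 vCPU → host 2 (remaining 0 vCPU)
2 vCPU → host 3 (remaining 3 vCPU)
2 vCPU → host 3 (remaining 1 vCPU)
2 vCPU → host 4 (remaining 3 vCPU)
1 vCPU → host 3 (remaining 0 vCPU)
1 vCPU → host 4 (remaining 2 vCPU)
1 vCPU → host 4 (remaining 1 vCPU)
1 vCPU → host 4 (remaining 0 vCPU)
1 vCPU → host 5 (remaining 5 vCPU)
7 hosts × 16 vCPU = 112 vCPU; used 94 vCPU; unused 18 vCPU.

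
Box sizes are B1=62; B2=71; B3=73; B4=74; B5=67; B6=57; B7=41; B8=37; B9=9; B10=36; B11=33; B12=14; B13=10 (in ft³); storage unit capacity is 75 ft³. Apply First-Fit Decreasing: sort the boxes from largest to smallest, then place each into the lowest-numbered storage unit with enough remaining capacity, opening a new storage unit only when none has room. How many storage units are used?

9

Sorted descending: 74, 73, 71, 67, 62, 57, 41, 37, 36, 33, 14, 10, 9.
Put 74 ft³ in storage unit 1; 1 ft³ remain.
Put 73 ft³ in storage unit 2; 2 ft³ remain.
Put 71 ft³ in storage unit 3; 4 ft³ remain.
Put 67 ft³ in storage unit 4; 8 ft³ remain.
Put 62 ft³ in storage unit 5; 13 ft³ remain.
Put 57 ft³ in storage unit 6; 18 ft³ remain.
Put 41 ft³ in storage unit 7; 34 ft³ remain.
Put 37 ft³ in storage unit 8; 38 ft³ remain.
Put 36 ft³ in storage unit 8; 2 ft³ remain.
Put 33 ft³ in storage unit 7; 1 ft³ remain.
Put 14 ft³ in storage unit 6; 4 ft³ remain.
Put 10 ft³ in storage unit 5; 3 ft³ remain.
Put 9 ft³ in storage unit 9; 66 ft³ remain.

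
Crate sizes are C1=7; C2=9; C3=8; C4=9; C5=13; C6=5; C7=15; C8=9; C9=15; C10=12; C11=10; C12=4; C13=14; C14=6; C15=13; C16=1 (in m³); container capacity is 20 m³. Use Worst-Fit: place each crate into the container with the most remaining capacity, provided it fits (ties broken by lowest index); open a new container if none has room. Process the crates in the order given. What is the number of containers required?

Put C1 (7 m³) in container 1; 13 m³ remain.
Put C2 (9 m³) in container 1; 4 m³ remain.
Put C3 (8 m³) in container 2; 12 m³ remain.
Put C4 (9 m³) in container 2; 3 m³ remain.
Put C5 (13 m³) in container 3; 7 m³ remain.
Put C6 (5 m³) in container 3; 2 m³ remain.
Put C7 (15 m³) in container 4; 5 m³ remain.
Put C8 (9 m³) in container 5; 11 m³ remain.
Put C9 (15 m³) in container 6; 5 m³ remain.
Put C10 (12 m³) in container 7; 8 m³ remain.
Put C11 (10 m³) in container 5; 1 m³ remain.
Put C12 (4 m³) in container 7; 4 m³ remain.
Put C13 (14 m³) in container 8; 6 m³ remain.
Put C14 (6 m³) in container 8; 0 m³ remain.
Put C15 (13 m³) in container 9; 7 m³ remain.
Put C16 (1 m³) in container 9; 6 m³ remain.

9 containers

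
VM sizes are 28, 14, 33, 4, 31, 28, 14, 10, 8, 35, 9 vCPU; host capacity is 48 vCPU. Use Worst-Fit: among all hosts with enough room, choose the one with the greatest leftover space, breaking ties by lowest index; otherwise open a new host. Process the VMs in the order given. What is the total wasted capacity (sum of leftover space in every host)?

26

host 1: place 28 vCPU, 20 vCPU left
host 1: place 14 vCPU, 6 vCPU left
host 2: place 33 vCPU, 15 vCPU left
host 2: place 4 vCPU, 11 vCPU left
host 3: place 31 vCPU, 17 vCPU left
host 4: place 28 vCPU, 20 vCPU left
host 4: place 14 vCPU, 6 vCPU left
host 3: place 10 vCPU, 7 vCPU left
host 2: place 8 vCPU, 3 vCPU left
host 5: place 35 vCPU, 13 vCPU left
host 5: place 9 vCPU, 4 vCPU left
5 hosts × 48 vCPU = 240 vCPU; used 214 vCPU; unused 26 vCPU.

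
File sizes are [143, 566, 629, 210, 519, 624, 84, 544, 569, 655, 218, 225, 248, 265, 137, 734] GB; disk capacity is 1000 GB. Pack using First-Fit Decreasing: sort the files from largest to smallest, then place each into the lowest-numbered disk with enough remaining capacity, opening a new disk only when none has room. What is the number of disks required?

Sorted descending: 734, 655, 629, 624, 569, 566, 544, 519, 265, 248, 225, 218, 210, 143, 137, 84.
disk 1: place 734 GB, 266 GB left
disk 2: place 655 GB, 345 GB left
disk 3: place 629 GB, 371 GB left
disk 4: place 624 GB, 376 GB left
disk 5: place 569 GB, 431 GB left
disk 6: place 566 GB, 434 GB left
disk 7: place 544 GB, 456 GB left
disk 8: place 519 GB, 481 GB left
disk 1: place 265 GB, 1 GB left
disk 2: place 248 GB, 97 GB left
disk 3: place 225 GB, 146 GB left
disk 4: place 218 GB, 158 GB left
disk 5: place 210 GB, 221 GB left
disk 3: place 143 GB, 3 GB left
disk 4: place 137 GB, 21 GB left
disk 2: place 84 GB, 13 GB left

8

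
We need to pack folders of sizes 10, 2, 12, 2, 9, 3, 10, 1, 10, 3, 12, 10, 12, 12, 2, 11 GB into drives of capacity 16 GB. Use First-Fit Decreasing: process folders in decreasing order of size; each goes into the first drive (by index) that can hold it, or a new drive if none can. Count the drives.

10

Sorted descending: 12, 12, 12, 12, 11, 10, 10, 10, 10, 9, 3, 3, 2, 2, 2, 1.
12 GB → drive 1 (remaining 4 GB)
12 GB → drive 2 (remaining 4 GB)
12 GB → drive 3 (remaining 4 GB)
12 GB → drive 4 (remaining 4 GB)
11 GB → drive 5 (remaining 5 GB)
10 GB → drive 6 (remaining 6 GB)
10 GB → drive 7 (remaining 6 GB)
10 GB → drive 8 (remaining 6 GB)
10 GB → drive 9 (remaining 6 GB)
9 GB → drive 10 (remaining 7 GB)
3 GB → drive 1 (remaining 1 GB)
3 GB → drive 2 (remaining 1 GB)
2 GB → drive 3 (remaining 2 GB)
2 GB → drive 3 (remaining 0 GB)
2 GB → drive 4 (remaining 2 GB)
1 GB → drive 1 (remaining 0 GB)
Final drives: [12,3,1] [12,3] [12,2,2] [12,2] [11] [10] [10] [10] [10] [9].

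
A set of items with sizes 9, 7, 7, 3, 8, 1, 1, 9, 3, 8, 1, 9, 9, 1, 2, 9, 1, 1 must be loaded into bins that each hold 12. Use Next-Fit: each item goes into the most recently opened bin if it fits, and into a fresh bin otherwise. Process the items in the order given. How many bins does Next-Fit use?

9 → bin 1 (remaining 3)
7 → bin 2 (remaining 5)
7 → bin 3 (remaining 5)
3 → bin 3 (remaining 2)
8 → bin 4 (remaining 4)
1 → bin 4 (remaining 3)
1 → bin 4 (remaining 2)
9 → bin 5 (remaining 3)
3 → bin 5 (remaining 0)
8 → bin 6 (remaining 4)
1 → bin 6 (remaining 3)
9 → bin 7 (remaining 3)
9 → bin 8 (remaining 3)
1 → bin 8 (remaining 2)
2 → bin 8 (remaining 0)
9 → bin 9 (remaining 3)
1 → bin 9 (remaining 2)
1 → bin 9 (remaining 1)

9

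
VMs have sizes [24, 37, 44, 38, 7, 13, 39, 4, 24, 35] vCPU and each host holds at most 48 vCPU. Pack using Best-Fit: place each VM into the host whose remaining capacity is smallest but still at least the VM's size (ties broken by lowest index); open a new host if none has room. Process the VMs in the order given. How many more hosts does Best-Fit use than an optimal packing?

1

Best-Fit: [24,13] [37] [44,4] [38,7] [39] [24] [35] → 7 hosts.
Total size 265 vCPU; any packing needs at least ⌈265/48⌉ = 6 hosts.
An optimal packing achieves that bound: [44,4] [39,7] [38] [37] [35,13] [24,24] → 6 hosts.
Excess: 7 − 6 = 1.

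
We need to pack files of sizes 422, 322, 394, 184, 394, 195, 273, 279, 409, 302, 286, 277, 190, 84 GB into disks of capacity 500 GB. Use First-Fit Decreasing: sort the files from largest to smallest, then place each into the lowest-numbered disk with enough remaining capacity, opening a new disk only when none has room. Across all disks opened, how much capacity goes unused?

Sorted descending: 422, 409, 394, 394, 322, 302, 286, 279, 277, 273, 195, 190, 184, 84.
disk 1: place 422 GB, 78 GB left
disk 2: place 409 GB, 91 GB left
disk 3: place 394 GB, 106 GB left
disk 4: place 394 GB, 106 GB left
disk 5: place 322 GB, 178 GB left
disk 6: place 302 GB, 198 GB left
disk 7: place 286 GB, 214 GB left
disk 8: place 279 GB, 221 GB left
disk 9: place 277 GB, 223 GB left
disk 10: place 273 GB, 227 GB left
disk 6: place 195 GB, 3 GB left
disk 7: place 190 GB, 24 GB left
disk 8: place 184 GB, 37 GB left
disk 2: place 84 GB, 7 GB left
10 disks × 500 GB = 5000 GB; used 4011 GB; unused 989 GB.

989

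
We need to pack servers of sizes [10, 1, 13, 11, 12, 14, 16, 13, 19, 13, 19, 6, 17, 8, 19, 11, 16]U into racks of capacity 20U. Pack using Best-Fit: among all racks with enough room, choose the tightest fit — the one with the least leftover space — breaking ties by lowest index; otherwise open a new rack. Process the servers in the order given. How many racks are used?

14 racks

Put 10U in rack 1; 10U remain.
Put 1U in rack 1; 9U remain.
Put 13U in rack 2; 7U remain.
Put 11U in rack 3; 9U remain.
Put 12U in rack 4; 8U remain.
Put 14U in rack 5; 6U remain.
Put 16U in rack 6; 4U remain.
Put 13U in rack 7; 7U remain.
Put 19U in rack 8; 1U remain.
Put 13U in rack 9; 7U remain.
Put 19U in rack 10; 1U remain.
Put 6U in rack 5; 0U remain.
Put 17U in rack 11; 3U remain.
Put 8U in rack 4; 0U remain.
Put 19U in rack 12; 1U remain.
Put 11U in rack 13; 9U remain.
Put 16U in rack 14; 4U remain.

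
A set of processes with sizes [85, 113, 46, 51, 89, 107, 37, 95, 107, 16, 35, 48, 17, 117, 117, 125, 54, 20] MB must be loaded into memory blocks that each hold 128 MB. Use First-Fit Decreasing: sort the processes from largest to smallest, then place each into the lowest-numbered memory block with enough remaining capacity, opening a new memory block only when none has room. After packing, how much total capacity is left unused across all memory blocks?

129

Sorted descending: 125, 117, 117, 113, 107, 107, 95, 89, 85, 54, 51, 48, 46, 37, 35, 20, 17, 16.
Put 125 MB in memory block 1; 3 MB remain.
Put 117 MB in memory block 2; 11 MB remain.
Put 117 MB in memory block 3; 11 MB remain.
Put 113 MB in memory block 4; 15 MB remain.
Put 107 MB in memory block 5; 21 MB remain.
Put 107 MB in memory block 6; 21 MB remain.
Put 95 MB in memory block 7; 33 MB remain.
Put 89 MB in memory block 8; 39 MB remain.
Put 85 MB in memory block 9; 43 MB remain.
Put 54 MB in memory block 10; 74 MB remain.
Put 51 MB in memory block 10; 23 MB remain.
Put 48 MB in memory block 11; 80 MB remain.
Put 46 MB in memory block 11; 34 MB remain.
Put 37 MB in memory block 8; 2 MB remain.
Put 35 MB in memory block 9; 8 MB remain.
Put 20 MB in memory block 5; 1 MB remain.
Put 17 MB in memory block 6; 4 MB remain.
Put 16 MB in memory block 7; 17 MB remain.
11 memory blocks × 128 MB = 1408 MB; used 1279 MB; unused 129 MB.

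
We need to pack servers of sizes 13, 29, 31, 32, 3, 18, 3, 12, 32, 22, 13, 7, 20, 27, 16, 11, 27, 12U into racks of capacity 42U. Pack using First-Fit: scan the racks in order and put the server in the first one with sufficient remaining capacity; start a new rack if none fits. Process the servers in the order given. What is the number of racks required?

9

Put 13U in rack 1; 29U remain.
Put 29U in rack 1; 0U remain.
Put 31U in rack 2; 11U remain.
Put 32U in rack 3; 10U remain.
Put 3U in rack 2; 8U remain.
Put 18U in rack 4; 24U remain.
Put 3U in rack 2; 5U remain.
Put 12U in rack 4; 12U remain.
Put 32U in rack 5; 10U remain.
Put 22U in rack 6; 20U remain.
Put 13U in rack 6; 7U remain.
Put 7U in rack 3; 3U remain.
Put 20U in rack 7; 22U remain.
Put 27U in rack 8; 15U remain.
Put 16U in rack 7; 6U remain.
Put 11U in rack 4; 1U remain.
Put 27U in rack 9; 15U remain.
Put 12U in rack 8; 3U remain.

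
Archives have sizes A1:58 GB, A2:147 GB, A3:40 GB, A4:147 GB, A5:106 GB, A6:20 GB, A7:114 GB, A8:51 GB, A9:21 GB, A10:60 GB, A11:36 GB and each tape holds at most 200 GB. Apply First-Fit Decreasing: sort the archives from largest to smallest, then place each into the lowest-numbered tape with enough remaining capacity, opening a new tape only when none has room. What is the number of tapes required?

Sorted descending: 147, 147, 114, 106, 60, 58, 51, 40, 36, 21, 20.
147 GB → tape 1 (remaining 53 GB)
147 GB → tape 2 (remaining 53 GB)
114 GB → tape 3 (remaining 86 GB)
106 GB → tape 4 (remaining 94 GB)
60 GB → tape 3 (remaining 26 GB)
58 GB → tape 4 (remaining 36 GB)
51 GB → tape 1 (remaining 2 GB)
40 GB → tape 2 (remaining 13 GB)
36 GB → tape 4 (remaining 0 GB)
21 GB → tape 3 (remaining 5 GB)
20 GB → tape 5 (remaining 180 GB)
Final tapes: [147,51] [147,40] [114,60,21] [106,58,36] [20].

5 tapes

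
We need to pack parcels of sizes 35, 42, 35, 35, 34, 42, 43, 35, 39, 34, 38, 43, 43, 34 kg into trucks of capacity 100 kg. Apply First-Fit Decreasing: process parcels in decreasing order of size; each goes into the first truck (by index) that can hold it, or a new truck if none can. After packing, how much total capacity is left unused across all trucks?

168

Sorted descending: 43, 43, 43, 42, 42, 39, 38, 35, 35, 35, 35, 34, 34, 34.
Put 43 kg in truck 1; 57 kg remain.
Put 43 kg in truck 1; 14 kg remain.
Put 43 kg in truck 2; 57 kg remain.
Put 42 kg in truck 2; 15 kg remain.
Put 42 kg in truck 3; 58 kg remain.
Put 39 kg in truck 3; 19 kg remain.
Put 38 kg in truck 4; 62 kg remain.
Put 35 kg in truck 4; 27 kg remain.
Put 35 kg in truck 5; 65 kg remain.
Put 35 kg in truck 5; 30 kg remain.
Put 35 kg in truck 6; 65 kg remain.
Put 34 kg in truck 6; 31 kg remain.
Put 34 kg in truck 7; 66 kg remain.
Put 34 kg in truck 7; 32 kg remain.
7 trucks × 100 kg = 700 kg; used 532 kg; unused 168 kg.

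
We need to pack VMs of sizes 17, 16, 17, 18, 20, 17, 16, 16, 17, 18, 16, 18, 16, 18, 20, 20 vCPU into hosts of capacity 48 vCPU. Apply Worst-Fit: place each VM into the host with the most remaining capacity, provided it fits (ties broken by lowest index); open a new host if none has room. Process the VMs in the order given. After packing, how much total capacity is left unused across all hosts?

Put 17 vCPU in host 1; 31 vCPU remain.
Put 16 vCPU in host 1; 15 vCPU remain.
Put 17 vCPU in host 2; 31 vCPU remain.
Put 18 vCPU in host 2; 13 vCPU remain.
Put 20 vCPU in host 3; 28 vCPU remain.
Put 17 vCPU in host 3; 11 vCPU remain.
Put 16 vCPU in host 4; 32 vCPU remain.
Put 16 vCPU in host 4; 16 vCPU remain.
Put 17 vCPU in host 5; 31 vCPU remain.
Put 18 vCPU in host 5; 13 vCPU remain.
Put 16 vCPU in host 4; 0 vCPU remain.
Put 18 vCPU in host 6; 30 vCPU remain.
Put 16 vCPU in host 6; 14 vCPU remain.
Put 18 vCPU in host 7; 30 vCPU remain.
Put 20 vCPU in host 7; 10 vCPU remain.
Put 20 vCPU in host 8; 28 vCPU remain.
8 hosts × 48 vCPU = 384 vCPU; used 280 vCPU; unused 104 vCPU.

104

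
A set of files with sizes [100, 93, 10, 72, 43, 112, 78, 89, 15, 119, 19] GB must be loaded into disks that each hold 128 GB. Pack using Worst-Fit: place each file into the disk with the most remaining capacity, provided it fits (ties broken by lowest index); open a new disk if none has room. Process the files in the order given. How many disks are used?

100 GB → disk 1 (remaining 28 GB)
93 GB → disk 2 (remaining 35 GB)
10 GB → disk 2 (remaining 25 GB)
72 GB → disk 3 (remaining 56 GB)
43 GB → disk 3 (remaining 13 GB)
112 GB → disk 4 (remaining 16 GB)
78 GB → disk 5 (remaining 50 GB)
89 GB → disk 6 (remaining 39 GB)
15 GB → disk 5 (remaining 35 GB)
119 GB → disk 7 (remaining 9 GB)
19 GB → disk 6 (remaining 20 GB)

7 disks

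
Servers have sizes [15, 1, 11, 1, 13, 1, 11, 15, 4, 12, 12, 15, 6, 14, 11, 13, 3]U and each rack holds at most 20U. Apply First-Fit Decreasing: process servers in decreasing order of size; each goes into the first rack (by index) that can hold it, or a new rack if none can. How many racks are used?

Sorted descending: 15, 15, 15, 14, 13, 13, 12, 12, 11, 11, 11, 6, 4, 3, 1, 1, 1.
15U → rack 1 (remaining 5U)
15U → rack 2 (remaining 5U)
15U → rack 3 (remaining 5U)
14U → rack 4 (remaining 6U)
13U → rack 5 (remaining 7U)
13U → rack 6 (remaining 7U)
12U → rack 7 (remaining 8U)
12U → rack 8 (remaining 8U)
11U → rack 9 (remaining 9U)
11U → rack 10 (remaining 9U)
11U → rack 11 (remaining 9U)
6U → rack 4 (remaining 0U)
4U → rack 1 (remaining 1U)
3U → rack 2 (remaining 2U)
1U → rack 1 (remaining 0U)
1U → rack 2 (remaining 1U)
1U → rack 2 (remaining 0U)

11 racks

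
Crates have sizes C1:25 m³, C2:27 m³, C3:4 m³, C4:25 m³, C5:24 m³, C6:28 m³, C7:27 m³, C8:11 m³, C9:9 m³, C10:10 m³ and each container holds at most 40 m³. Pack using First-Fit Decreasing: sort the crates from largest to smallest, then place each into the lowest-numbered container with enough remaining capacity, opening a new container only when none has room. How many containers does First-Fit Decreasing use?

Sorted descending: 28, 27, 27, 25, 25, 24, 11, 10, 9, 4.
28 m³ → container 1 (remaining 12 m³)
27 m³ → container 2 (remaining 13 m³)
27 m³ → container 3 (remaining 13 m³)
25 m³ → container 4 (remaining 15 m³)
25 m³ → container 5 (remaining 15 m³)
24 m³ → container 6 (remaining 16 m³)
11 m³ → container 1 (remaining 1 m³)
10 m³ → container 2 (remaining 3 m³)
9 m³ → container 3 (remaining 4 m³)
4 m³ → container 3 (remaining 0 m³)
Final containers: [28,11] [27,10] [27,9,4] [25] [25] [24].

6 containers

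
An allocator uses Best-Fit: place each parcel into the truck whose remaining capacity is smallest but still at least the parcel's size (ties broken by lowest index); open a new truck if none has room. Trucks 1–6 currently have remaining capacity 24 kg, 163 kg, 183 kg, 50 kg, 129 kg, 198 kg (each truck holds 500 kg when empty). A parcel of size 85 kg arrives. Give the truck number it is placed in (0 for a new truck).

5

Trucks with room: truck 2 (163 kg), truck 3 (183 kg), truck 5 (129 kg), truck 6 (198 kg).
Tightest fit is truck 5 with 129 kg free.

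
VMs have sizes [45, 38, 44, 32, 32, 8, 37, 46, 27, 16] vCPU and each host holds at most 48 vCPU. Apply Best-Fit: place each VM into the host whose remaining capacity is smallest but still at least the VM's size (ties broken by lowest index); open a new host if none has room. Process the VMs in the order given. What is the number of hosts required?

Put 45 vCPU in host 1; 3 vCPU remain.
Put 38 vCPU in host 2; 10 vCPU remain.
Put 44 vCPU in host 3; 4 vCPU remain.
Put 32 vCPU in host 4; 16 vCPU remain.
Put 32 vCPU in host 5; 16 vCPU remain.
Put 8 vCPU in host 2; 2 vCPU remain.
Put 37 vCPU in host 6; 11 vCPU remain.
Put 46 vCPU in host 7; 2 vCPU remain.
Put 27 vCPU in host 8; 21 vCPU remain.
Put 16 vCPU in host 4; 0 vCPU remain.

8 hosts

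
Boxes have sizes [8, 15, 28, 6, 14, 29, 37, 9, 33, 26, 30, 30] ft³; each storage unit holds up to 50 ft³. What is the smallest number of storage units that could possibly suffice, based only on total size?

6 storage units

Total size = 8 + 15 + 28 + 6 + 14 + 29 + 37 + 9 + 33 + 26 + 30 + 30 = 265 ft³.
⌈265 / 50⌉ = 6.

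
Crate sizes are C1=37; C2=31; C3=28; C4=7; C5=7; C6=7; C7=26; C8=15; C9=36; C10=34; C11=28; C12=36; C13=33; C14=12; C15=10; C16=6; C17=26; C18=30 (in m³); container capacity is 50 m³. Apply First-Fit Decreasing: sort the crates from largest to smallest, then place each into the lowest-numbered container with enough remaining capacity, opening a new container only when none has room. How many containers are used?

11

Sorted descending: 37, 36, 36, 34, 33, 31, 30, 28, 28, 26, 26, 15, 12, 10, 7, 7, 7, 6.
Put 37 m³ in container 1; 13 m³ remain.
Put 36 m³ in container 2; 14 m³ remain.
Put 36 m³ in container 3; 14 m³ remain.
Put 34 m³ in container 4; 16 m³ remain.
Put 33 m³ in container 5; 17 m³ remain.
Put 31 m³ in container 6; 19 m³ remain.
Put 30 m³ in container 7; 20 m³ remain.
Put 28 m³ in container 8; 22 m³ remain.
Put 28 m³ in container 9; 22 m³ remain.
Put 26 m³ in container 10; 24 m³ remain.
Put 26 m³ in container 11; 24 m³ remain.
Put 15 m³ in container 4; 1 m³ remain.
Put 12 m³ in container 1; 1 m³ remain.
Put 10 m³ in container 2; 4 m³ remain.
Put 7 m³ in container 3; 7 m³ remain.
Put 7 m³ in container 3; 0 m³ remain.
Put 7 m³ in container 5; 10 m³ remain.
Put 6 m³ in container 5; 4 m³ remain.
Final containers: [37,12] [36,10] [36,7,7] [34,15] [33,7,6] [31] [30] [28] [28] [26] [26].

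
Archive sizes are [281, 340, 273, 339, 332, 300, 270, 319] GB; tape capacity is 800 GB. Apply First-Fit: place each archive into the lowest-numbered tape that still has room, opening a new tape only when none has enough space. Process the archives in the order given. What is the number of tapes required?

4

tape 1: place 281 GB, 519 GB left
tape 1: place 340 GB, 179 GB left
tape 2: place 273 GB, 527 GB left
tape 2: place 339 GB, 188 GB left
tape 3: place 332 GB, 468 GB left
tape 3: place 300 GB, 168 GB left
tape 4: place 270 GB, 530 GB left
tape 4: place 319 GB, 211 GB left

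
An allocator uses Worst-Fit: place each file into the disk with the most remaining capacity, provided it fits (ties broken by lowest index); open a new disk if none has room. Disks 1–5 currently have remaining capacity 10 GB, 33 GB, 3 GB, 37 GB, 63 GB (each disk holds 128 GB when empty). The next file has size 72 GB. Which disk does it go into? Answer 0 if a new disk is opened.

No disk has ≥ 72 GB free, so a new disk is opened.

0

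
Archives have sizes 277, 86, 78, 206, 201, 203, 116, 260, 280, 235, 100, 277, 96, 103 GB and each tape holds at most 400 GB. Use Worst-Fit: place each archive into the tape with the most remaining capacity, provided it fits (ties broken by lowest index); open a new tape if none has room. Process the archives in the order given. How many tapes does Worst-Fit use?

8

277 GB → tape 1 (remaining 123 GB)
86 GB → tape 1 (remaining 37 GB)
78 GB → tape 2 (remaining 322 GB)
206 GB → tape 2 (remaining 116 GB)
201 GB → tape 3 (remaining 199 GB)
203 GB → tape 4 (remaining 197 GB)
116 GB → tape 3 (remaining 83 GB)
260 GB → tape 5 (remaining 140 GB)
280 GB → tape 6 (remaining 120 GB)
235 GB → tape 7 (remaining 165 GB)
100 GB → tape 4 (remaining 97 GB)
277 GB → tape 8 (remaining 123 GB)
96 GB → tape 7 (remaining 69 GB)
103 GB → tape 5 (remaining 37 GB)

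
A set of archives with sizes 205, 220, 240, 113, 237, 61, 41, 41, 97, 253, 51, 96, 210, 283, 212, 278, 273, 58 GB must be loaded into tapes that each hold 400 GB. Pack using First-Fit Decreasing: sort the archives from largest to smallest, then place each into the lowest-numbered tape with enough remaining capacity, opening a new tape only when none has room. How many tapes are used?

Sorted descending: 283, 278, 273, 253, 240, 237, 220, 212, 210, 205, 113, 97, 96, 61, 58, 51, 41, 41.
Put 283 GB in tape 1; 117 GB remain.
Put 278 GB in tape 2; 122 GB remain.
Put 273 GB in tape 3; 127 GB remain.
Put 253 GB in tape 4; 147 GB remain.
Put 240 GB in tape 5; 160 GB remain.
Put 237 GB in tape 6; 163 GB remain.
Put 220 GB in tape 7; 180 GB remain.
Put 212 GB in tape 8; 188 GB remain.
Put 210 GB in tape 9; 190 GB remain.
Put 205 GB in tape 10; 195 GB remain.
Put 113 GB in tape 1; 4 GB remain.
Put 97 GB in tape 2; 25 GB remain.
Put 96 GB in tape 3; 31 GB remain.
Put 61 GB in tape 4; 86 GB remain.
Put 58 GB in tape 4; 28 GB remain.
Put 51 GB in tape 5; 109 GB remain.
Put 41 GB in tape 5; 68 GB remain.
Put 41 GB in tape 5; 27 GB remain.

10 tapes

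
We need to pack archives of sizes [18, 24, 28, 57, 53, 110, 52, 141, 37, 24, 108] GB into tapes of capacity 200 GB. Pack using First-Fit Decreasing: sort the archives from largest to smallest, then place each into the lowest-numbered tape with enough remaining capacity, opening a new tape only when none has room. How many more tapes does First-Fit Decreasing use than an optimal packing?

First-Fit Decreasing: [141,57] [110,53,37] [108,52,28] [24,24,18] → 4 tapes.
Total size 652 GB; any packing needs at least ⌈652/200⌉ = 4 tapes.
So 4 is already optimal.

0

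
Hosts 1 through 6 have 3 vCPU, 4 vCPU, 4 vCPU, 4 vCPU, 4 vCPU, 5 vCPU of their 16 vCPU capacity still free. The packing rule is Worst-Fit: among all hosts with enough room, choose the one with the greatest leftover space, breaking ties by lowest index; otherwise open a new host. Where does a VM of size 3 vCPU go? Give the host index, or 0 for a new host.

6

Hosts with room: host 1 (3 vCPU), host 2 (4 vCPU), host 3 (4 vCPU), host 4 (4 vCPU), host 5 (4 vCPU), host 6 (5 vCPU).
Most room is host 6 with 5 vCPU free.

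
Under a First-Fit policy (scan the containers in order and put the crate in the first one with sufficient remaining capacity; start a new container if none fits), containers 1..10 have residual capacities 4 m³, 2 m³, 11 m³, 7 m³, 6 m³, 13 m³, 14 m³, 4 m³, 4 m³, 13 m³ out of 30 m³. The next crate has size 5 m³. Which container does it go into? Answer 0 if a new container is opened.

Containers with room: container 3 (11 m³), container 4 (7 m³), container 5 (6 m³), container 6 (13 m³), container 7 (14 m³), container 10 (13 m³).
The first with room is container 3.

3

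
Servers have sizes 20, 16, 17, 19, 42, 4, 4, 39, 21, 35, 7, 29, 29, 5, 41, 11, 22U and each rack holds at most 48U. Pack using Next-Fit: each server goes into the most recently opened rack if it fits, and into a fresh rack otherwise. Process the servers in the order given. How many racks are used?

10

Put 20U in rack 1; 28U remain.
Put 16U in rack 1; 12U remain.
Put 17U in rack 2; 31U remain.
Put 19U in rack 2; 12U remain.
Put 42U in rack 3; 6U remain.
Put 4U in rack 3; 2U remain.
Put 4U in rack 4; 44U remain.
Put 39U in rack 4; 5U remain.
Put 21U in rack 5; 27U remain.
Put 35U in rack 6; 13U remain.
Put 7U in rack 6; 6U remain.
Put 29U in rack 7; 19U remain.
Put 29U in rack 8; 19U remain.
Put 5U in rack 8; 14U remain.
Put 41U in rack 9; 7U remain.
Put 11U in rack 10; 37U remain.
Put 22U in rack 10; 15U remain.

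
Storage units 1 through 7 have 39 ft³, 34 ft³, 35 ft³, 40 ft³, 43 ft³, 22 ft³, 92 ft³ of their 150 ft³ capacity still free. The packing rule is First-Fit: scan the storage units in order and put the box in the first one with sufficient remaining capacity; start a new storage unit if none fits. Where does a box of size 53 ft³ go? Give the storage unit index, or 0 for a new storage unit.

7

Storage units with room: storage unit 7 (92 ft³).
The first with room is storage unit 7.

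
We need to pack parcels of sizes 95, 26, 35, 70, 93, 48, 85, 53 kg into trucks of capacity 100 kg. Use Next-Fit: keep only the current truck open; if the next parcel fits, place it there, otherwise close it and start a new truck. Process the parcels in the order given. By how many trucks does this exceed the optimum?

Next-Fit: [95] [26,35] [70] [93] [48] [85] [53] → 7 trucks.
Total size 505 kg; any packing needs at least ⌈505/100⌉ = 6 trucks.
An optimal packing achieves that bound: [95] [93] [85] [70,26] [53,35] [48] → 6 trucks.
Excess: 7 − 6 = 1.

1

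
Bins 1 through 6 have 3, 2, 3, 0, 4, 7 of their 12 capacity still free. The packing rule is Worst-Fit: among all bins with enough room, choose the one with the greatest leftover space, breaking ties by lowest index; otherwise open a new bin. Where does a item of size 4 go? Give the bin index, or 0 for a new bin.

6

Bins with room: bin 5 (4), bin 6 (7).
Most room is bin 6 with 7 free.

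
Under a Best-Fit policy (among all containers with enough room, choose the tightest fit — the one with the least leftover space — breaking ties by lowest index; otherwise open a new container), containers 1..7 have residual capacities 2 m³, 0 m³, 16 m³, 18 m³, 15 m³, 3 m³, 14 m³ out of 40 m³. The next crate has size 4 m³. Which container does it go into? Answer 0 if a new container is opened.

7

Containers with room: container 3 (16 m³), container 4 (18 m³), container 5 (15 m³), container 7 (14 m³).
Tightest fit is container 7 with 14 m³ free.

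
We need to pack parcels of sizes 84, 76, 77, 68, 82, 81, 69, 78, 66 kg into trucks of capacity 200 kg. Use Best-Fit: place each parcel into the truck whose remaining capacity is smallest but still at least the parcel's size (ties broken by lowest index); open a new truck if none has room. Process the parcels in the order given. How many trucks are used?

84 kg → truck 1 (remaining 116 kg)
76 kg → truck 1 (remaining 40 kg)
77 kg → truck 2 (remaining 123 kg)
68 kg → truck 2 (remaining 55 kg)
82 kg → truck 3 (remaining 118 kg)
81 kg → truck 3 (remaining 37 kg)
69 kg → truck 4 (remaining 131 kg)
78 kg → truck 4 (remaining 53 kg)
66 kg → truck 5 (remaining 134 kg)
Final trucks: [84,76] [77,68] [82,81] [69,78] [66].

5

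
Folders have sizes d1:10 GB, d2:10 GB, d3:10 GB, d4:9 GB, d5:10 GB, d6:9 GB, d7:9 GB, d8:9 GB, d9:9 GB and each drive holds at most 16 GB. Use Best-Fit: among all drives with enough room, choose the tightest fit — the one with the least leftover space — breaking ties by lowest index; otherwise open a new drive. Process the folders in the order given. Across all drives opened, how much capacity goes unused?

drive 1: place d1 (10 GB), 6 GB left
drive 2: place d2 (10 GB), 6 GB left
drive 3: place d3 (10 GB), 6 GB left
drive 4: place d4 (9 GB), 7 GB left
drive 5: place d5 (10 GB), 6 GB left
drive 6: place d6 (9 GB), 7 GB left
drive 7: place d7 (9 GB), 7 GB left
drive 8: place d8 (9 GB), 7 GB left
drive 9: place d9 (9 GB), 7 GB left
9 drives × 16 GB = 144 GB; used 85 GB; unused 59 GB.

59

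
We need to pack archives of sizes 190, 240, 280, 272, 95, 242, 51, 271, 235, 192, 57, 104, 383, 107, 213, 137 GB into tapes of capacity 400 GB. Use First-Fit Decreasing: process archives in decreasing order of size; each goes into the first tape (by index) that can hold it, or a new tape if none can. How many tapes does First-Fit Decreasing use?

Sorted descending: 383, 280, 272, 271, 242, 240, 235, 213, 192, 190, 137, 107, 104, 95, 57, 51.
Put 383 GB in tape 1; 17 GB remain.
Put 280 GB in tape 2; 120 GB remain.
Put 272 GB in tape 3; 128 GB remain.
Put 271 GB in tape 4; 129 GB remain.
Put 242 GB in tape 5; 158 GB remain.
Put 240 GB in tape 6; 160 GB remain.
Put 235 GB in tape 7; 165 GB remain.
Put 213 GB in tape 8; 187 GB remain.
Put 192 GB in tape 9; 208 GB remain.
Put 190 GB in tape 9; 18 GB remain.
Put 137 GB in tape 5; 21 GB remain.
Put 107 GB in tape 2; 13 GB remain.
Put 104 GB in tape 3; 24 GB remain.
Put 95 GB in tape 4; 34 GB remain.
Put 57 GB in tape 6; 103 GB remain.
Put 51 GB in tape 6; 52 GB remain.

9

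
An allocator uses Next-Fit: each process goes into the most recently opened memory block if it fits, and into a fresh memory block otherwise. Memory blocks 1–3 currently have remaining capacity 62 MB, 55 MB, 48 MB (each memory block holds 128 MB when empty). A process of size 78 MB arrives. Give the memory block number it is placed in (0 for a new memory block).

Next-Fit only looks at memory block 3, which has 48 MB free.
78 MB does not fit, so a new memory block is opened.

0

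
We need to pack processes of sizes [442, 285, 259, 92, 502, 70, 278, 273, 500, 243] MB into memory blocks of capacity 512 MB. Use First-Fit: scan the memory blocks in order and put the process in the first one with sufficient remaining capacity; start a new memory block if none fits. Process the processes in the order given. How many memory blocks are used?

442 MB → memory block 1 (remaining 70 MB)
285 MB → memory block 2 (remaining 227 MB)
259 MB → memory block 3 (remaining 253 MB)
92 MB → memory block 2 (remaining 135 MB)
502 MB → memory block 4 (remaining 10 MB)
70 MB → memory block 1 (remaining 0 MB)
278 MB → memory block 5 (remaining 234 MB)
273 MB → memory block 6 (remaining 239 MB)
500 MB → memory block 7 (remaining 12 MB)
243 MB → memory block 3 (remaining 10 MB)
Final memory blocks: [442,70] [285,92] [259,243] [502] [278] [273] [500].

7 memory blocks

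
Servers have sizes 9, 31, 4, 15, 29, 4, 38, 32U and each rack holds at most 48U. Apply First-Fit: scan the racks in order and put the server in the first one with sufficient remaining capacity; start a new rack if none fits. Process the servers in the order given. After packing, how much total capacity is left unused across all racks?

Put 9U in rack 1; 39U remain.
Put 31U in rack 1; 8U remain.
Put 4U in rack 1; 4U remain.
Put 15U in rack 2; 33U remain.
Put 29U in rack 2; 4U remain.
Put 4U in rack 1; 0U remain.
Put 38U in rack 3; 10U remain.
Put 32U in rack 4; 16U remain.
4 racks × 48U = 192U; used 162U; unused 30U.

30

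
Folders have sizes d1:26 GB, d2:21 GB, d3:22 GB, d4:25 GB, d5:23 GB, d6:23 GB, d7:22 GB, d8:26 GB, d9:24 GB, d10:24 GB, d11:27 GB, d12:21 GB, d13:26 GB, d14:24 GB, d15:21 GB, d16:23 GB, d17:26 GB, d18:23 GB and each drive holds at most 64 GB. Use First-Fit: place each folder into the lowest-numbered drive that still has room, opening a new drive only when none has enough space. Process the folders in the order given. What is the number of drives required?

Put d1 (26 GB) in drive 1; 38 GB remain.
Put d2 (21 GB) in drive 1; 17 GB remain.
Put d3 (22 GB) in drive 2; 42 GB remain.
Put d4 (25 GB) in drive 2; 17 GB remain.
Put d5 (23 GB) in drive 3; 41 GB remain.
Put d6 (23 GB) in drive 3; 18 GB remain.
Put d7 (22 GB) in drive 4; 42 GB remain.
Put d8 (26 GB) in drive 4; 16 GB remain.
Put d9 (24 GB) in drive 5; 40 GB remain.
Put d10 (24 GB) in drive 5; 16 GB remain.
Put d11 (27 GB) in drive 6; 37 GB remain.
Put d12 (21 GB) in drive 6; 16 GB remain.
Put d13 (26 GB) in drive 7; 38 GB remain.
Put d14 (24 GB) in drive 7; 14 GB remain.
Put d15 (21 GB) in drive 8; 43 GB remain.
Put d16 (23 GB) in drive 8; 20 GB remain.
Put d17 (26 GB) in drive 9; 38 GB remain.
Put d18 (23 GB) in drive 9; 15 GB remain.
Final drives: [26,21] [22,25] [23,23] [22,26] [24,24] [27,21] [26,24] [21,23] [26,23].

9 drives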